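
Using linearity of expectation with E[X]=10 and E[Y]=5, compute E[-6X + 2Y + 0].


E[-6X + 2Y + 0] = -6*E[X] + 2*E[Y] + 0
= (-6)*(10) + (2)*(5) + (0)
= -60 + 10 + 0 = -50

-50


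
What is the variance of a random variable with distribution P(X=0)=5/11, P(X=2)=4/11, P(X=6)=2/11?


E[X] = 20/11, E[X^2] = 8
Var(X) = E[X^2] - (E[X])^2 = 8 - (20/11)^2 = 568/121

568/121


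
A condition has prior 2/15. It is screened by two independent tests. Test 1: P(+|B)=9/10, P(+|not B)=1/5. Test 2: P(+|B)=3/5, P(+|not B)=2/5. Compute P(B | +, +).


After test 1: P(+) = 9/10*2/15 + 1/5*13/15 = 22/75
P(B|+) = (3/25)/(22/75) = 9/22
After test 2 (use post1 as new prior): P(+) = 3/5*9/22 + 2/5*13/22 = 53/110
P(B|+,+) = (27/110)/(53/110) = 27/53

27/53


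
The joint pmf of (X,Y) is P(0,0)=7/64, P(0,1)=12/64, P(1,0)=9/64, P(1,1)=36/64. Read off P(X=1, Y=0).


Read from table: P(X=1, Y=0) = 9/64

9/64


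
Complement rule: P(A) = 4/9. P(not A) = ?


P(A') = 1 - P(A) = 1 - 4/9 = 5/9

5/9


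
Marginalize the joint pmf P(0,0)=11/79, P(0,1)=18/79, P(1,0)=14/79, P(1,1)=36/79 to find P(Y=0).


P(Y=0) = P(0,0)+P(1,0) = 11/79 + 14/79 = 25/79

25/79


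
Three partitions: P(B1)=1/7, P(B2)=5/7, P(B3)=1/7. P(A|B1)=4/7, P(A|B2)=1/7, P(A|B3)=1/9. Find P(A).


P(A) = P(A|B1)P(B1) + P(A|B2)P(B2) + P(A|B3)P(B3)
= 4/7*1/7 + 1/7*5/7 + 1/9*1/7
= 4/49 + 5/49 + 1/63 = 88/441

88/441


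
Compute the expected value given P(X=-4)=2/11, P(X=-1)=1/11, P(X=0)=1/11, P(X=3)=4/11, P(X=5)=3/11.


E[X] = sum(x * P(x))
= -4*2/11 - 1*1/11 + 0*1/11 + 3*4/11 + 5*3/11
= 18/11

18/11


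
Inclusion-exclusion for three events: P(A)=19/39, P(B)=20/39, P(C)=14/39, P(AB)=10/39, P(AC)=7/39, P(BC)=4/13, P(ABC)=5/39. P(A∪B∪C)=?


P(A∪B∪C) = P(A)+P(B)+P(C) - P(AB)-P(AC)-P(BC) + P(ABC)
= 19/39+20/39+14/39 - 10/39-7/39-4/13 + 5/39
= 29/39

29/39


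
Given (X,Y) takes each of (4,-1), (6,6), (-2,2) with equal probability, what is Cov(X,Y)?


E[X]=8/3, E[Y]=7/3, E[XY]=28/3
Cov(X,Y) = E[XY] - E[X]E[Y] = 28/3 - 8/3*7/3 = 28/9

28/9


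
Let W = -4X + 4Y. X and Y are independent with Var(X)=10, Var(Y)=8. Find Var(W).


Independence => Cov(X,Y)=0
Var(-4X + 4Y) = (-4)^2*Var(X) + 4^2*Var(Y)
= 16*10 + 16*8 = 288

288


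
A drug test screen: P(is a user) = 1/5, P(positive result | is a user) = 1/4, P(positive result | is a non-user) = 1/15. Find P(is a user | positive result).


P(A) = P(A|B)P(B) + P(A|B')P(B') = 1/4*1/5 + 1/15*4/5 = 31/300
P(B|A) = P(A|B)P(B)/P(A) = (1/20)/(31/300) = 15/31

15/31


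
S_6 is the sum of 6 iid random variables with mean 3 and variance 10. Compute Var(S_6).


By independence, Var(S_n) = n*Var(X_1) = 6*10 = 60

60


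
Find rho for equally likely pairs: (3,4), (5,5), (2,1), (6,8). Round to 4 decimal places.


Cov(X,Y) = 3.7500, Var(X) = 2.5000, Var(Y) = 6.2500
rho = Cov/(sqrt(VarX)*sqrt(VarY)) = 0.9487

0.9487


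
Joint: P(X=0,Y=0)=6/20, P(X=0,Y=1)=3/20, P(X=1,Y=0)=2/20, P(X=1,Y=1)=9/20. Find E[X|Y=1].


P(Y=1) = 12/20
E[X|Y=1] = (0*3 + 1*9)/12 = 9/12 = 3/4

3/4


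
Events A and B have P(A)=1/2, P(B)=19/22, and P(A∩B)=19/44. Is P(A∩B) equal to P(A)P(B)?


P(A)*P(B) = 1/2*19/22 = 19/44
P(A∩B) = 19/44, which equals P(A)P(B), so independent

Yes, A and B are independent


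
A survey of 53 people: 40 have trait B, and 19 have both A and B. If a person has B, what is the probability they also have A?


P(A|B) = P(A∩B)/P(B) = (19/53)/(40/53) = 19/40

19/40


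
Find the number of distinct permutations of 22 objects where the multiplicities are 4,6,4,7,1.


22! = 1124000727777607680000
Denominator: 4!=24 * 6!=720 * 4!=24 * 7!=5040 * 1!=1
Coefficient = 1124000727777607680000 / 2090188800 = 537750813600

537750813600


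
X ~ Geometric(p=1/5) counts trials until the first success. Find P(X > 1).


P(X > 1) = P(first 1 trials all fail) = (1-p)^1 = (4/5)^1 = 4/5

4/5


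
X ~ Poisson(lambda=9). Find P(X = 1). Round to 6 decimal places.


P(X=1) = e^(-9) * 9^1 / 1!
≈ 0.0001234098041 * 9 / 1
≈ 0.001111

0.001111


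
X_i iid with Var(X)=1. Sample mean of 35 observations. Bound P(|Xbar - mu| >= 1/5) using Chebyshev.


Var(Xbar) = Var(X)/n = 1/35
Chebyshev: P(|Xbar-mu| >= 1/5) <= Var(Xbar)/(1/5)^2 = (1/35)/(1/25) = 5/7

5/7


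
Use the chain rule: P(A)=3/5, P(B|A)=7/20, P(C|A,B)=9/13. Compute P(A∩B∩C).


P(A∩B∩C) = P(A) * P(B|A) * P(C|A∩B)
= 3/5 * 7/20 * 9/13
= 21/100 * 9/13 = 189/1300

189/1300


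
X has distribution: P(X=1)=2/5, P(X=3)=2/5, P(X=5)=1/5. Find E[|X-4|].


E[|X-4|] = sum(g(x)*P(x))
= 3*2/5 + 1*2/5 + 1*1/5
= 9/5

9/5


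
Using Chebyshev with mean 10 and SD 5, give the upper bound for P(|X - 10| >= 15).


k = 15/5 = 3
Chebyshev: P(|X-mu| >= k*sigma) <= 1/k^2 = 1/3^2 = 1/9

1/9


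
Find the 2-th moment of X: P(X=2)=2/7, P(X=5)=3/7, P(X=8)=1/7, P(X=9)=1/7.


E[X^2] = sum(x^2 * P(x))
= 4*2/7 + 25*3/7 + 64*1/7 + 81*1/7
= 228/7

228/7


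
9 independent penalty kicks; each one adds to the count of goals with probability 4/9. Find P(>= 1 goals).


P(at least one) = 1 - P(none)
P(none) = (1 - 4/9)^9 = (5/9)^9 = 1953125/387420489
P(at least one) = 1 - 1953125/387420489 = 385467364/387420489

385467364/387420489


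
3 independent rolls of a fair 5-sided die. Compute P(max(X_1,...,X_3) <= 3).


P(max <= 3) = P(all X_i <= 3) = (P(X_1 <= 3))^3
= (3/5)^3 = 27/125

27/125


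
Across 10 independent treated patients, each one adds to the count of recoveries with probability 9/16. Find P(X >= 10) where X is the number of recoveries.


P(X>=10) = P(X=10)
= 3486784401/1099511627776
= 3486784401/1099511627776

3486784401/1099511627776


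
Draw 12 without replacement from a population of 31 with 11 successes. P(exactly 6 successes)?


P(X=6) = C(11,6)*C(20,6) / C(31,12)
= 462*38760 / 141120525
= 17907120/141120525 = 170544/1344005

170544/1344005


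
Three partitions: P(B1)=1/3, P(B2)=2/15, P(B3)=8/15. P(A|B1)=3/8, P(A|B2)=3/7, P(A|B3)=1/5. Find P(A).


P(A) = P(A|B1)P(B1) + P(A|B2)P(B2) + P(A|B3)P(B3)
= 3/8*1/3 + 3/7*2/15 + 1/5*8/15
= 1/8 + 2/35 + 8/75 = 1213/4200

1213/4200


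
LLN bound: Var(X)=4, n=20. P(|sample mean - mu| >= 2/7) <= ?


Var(Xbar) = Var(X)/n = 4/20
Chebyshev: P(|Xbar-mu| >= 2/7) <= Var(Xbar)/(2/7)^2 = (1/5)/(4/49) = 49/20
Bound exceeds 1, so trivial bound: 1

1


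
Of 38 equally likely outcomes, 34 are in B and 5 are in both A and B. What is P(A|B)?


P(A|B) = P(A∩B)/P(B) = (5/38)/(34/38) = 5/34

5/34


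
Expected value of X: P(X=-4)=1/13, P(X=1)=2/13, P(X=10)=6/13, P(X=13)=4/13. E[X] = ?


E[X] = sum(x * P(x))
= -4*1/13 + 1*2/13 + 10*6/13 + 13*4/13
= 110/13

110/13


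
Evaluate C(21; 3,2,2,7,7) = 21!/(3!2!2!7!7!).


21! = 51090942171709440000
Denominator: 3!=6 * 2!=2 * 2!=2 * 7!=5040 * 7!=5040
Coefficient = 51090942171709440000 / 609638400 = 83805321600

83805321600


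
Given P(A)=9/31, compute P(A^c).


P(A') = 1 - P(A) = 1 - 9/31 = 22/31

22/31


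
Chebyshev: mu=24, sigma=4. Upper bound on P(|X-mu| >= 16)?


k = 16/4 = 4
Chebyshev: P(|X-mu| >= k*sigma) <= 1/k^2 = 1/4^2 = 1/16

1/16


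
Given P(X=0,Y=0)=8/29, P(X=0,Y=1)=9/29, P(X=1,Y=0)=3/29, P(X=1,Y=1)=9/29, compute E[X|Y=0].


P(Y=0) = 11/29
E[X|Y=0] = (0*8 + 1*3)/11 = 3/11

3/11


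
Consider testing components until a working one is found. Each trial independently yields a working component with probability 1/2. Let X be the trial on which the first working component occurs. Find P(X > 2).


P(X > 2) = P(first 2 trials all fail) = (1-p)^2 = (1/2)^2 = 1/4

1/4


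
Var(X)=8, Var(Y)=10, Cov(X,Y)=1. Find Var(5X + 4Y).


Var(5X + 4Y) = 5^2*Var(X) + 4^2*Var(Y) + 2*5*4*Cov(X,Y)
= 25*8 + 16*10 + 40*1
= 200 + 160 + 40 = 400

400


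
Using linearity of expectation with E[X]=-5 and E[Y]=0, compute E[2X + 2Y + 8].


E[2X + 2Y + 8] = 2*E[X] + 2*E[Y] + 8
= (2)*(-5) + (2)*(0) + (8)
= -10 + 0 + 8 = -2

-2


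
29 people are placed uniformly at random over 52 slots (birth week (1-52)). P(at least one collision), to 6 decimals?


P(all different) = prod((52-i)/52 for i=0..28) = 0.000054
P(at least one match) = 1 - 0.000054 = 0.999946

0.999946


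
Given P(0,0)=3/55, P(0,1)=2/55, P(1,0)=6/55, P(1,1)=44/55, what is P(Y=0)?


P(Y=0) = P(0,0)+P(1,0) = 3/55 + 6/55 = 9/55

9/55


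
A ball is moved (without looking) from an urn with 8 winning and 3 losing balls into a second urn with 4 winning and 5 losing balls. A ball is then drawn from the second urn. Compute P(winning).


P(transfer winning) = 8/11; P(transfer losing) = 3/11
If winning transferred: Urn II has 5 winning of 10, so P(winning|winning moved) = 1/2
If losing transferred: Urn II has 4 winning of 10, so P(winning|losing moved) = 2/5
By total probability: P(winning) = 8/11*1/2 + 3/11*2/5 = 26/55

26/55


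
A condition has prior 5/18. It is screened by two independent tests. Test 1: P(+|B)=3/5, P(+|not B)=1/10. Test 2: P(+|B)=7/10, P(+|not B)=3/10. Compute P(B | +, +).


After test 1: P(+) = 3/5*5/18 + 1/10*13/18 = 43/180
P(B|+) = (1/6)/(43/180) = 30/43
After test 2 (use post1 as new prior): P(+) = 7/10*30/43 + 3/10*13/43 = 249/430
P(B|+,+) = (21/43)/(249/430) = 70/83

70/83


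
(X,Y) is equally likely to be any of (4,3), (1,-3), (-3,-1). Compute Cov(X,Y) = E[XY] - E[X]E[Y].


E[X]=2/3, E[Y]=-1/3, E[XY]=4
Cov(X,Y) = E[XY] - E[X]E[Y] = 4 - 2/3*-1/3 = 38/9

38/9


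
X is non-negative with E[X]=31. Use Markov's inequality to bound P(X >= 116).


Markov: P(X >= a) <= E[X]/a
P(X >= 116) <= 31/116

31/116


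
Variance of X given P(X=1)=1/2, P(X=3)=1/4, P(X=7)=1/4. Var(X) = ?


E[X] = 3, E[X^2] = 15
Var(X) = E[X^2] - (E[X])^2 = 15 - (3)^2 = 6

6


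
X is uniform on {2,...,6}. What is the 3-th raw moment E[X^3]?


E[X^3] = (1/5) * sum(x^3 for x=2..6)
= 440/5 = 88

88


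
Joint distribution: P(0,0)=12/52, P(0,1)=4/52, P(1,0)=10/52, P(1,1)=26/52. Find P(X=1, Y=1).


Read from table: P(X=1, Y=1) = 26/52 = 1/2

1/2


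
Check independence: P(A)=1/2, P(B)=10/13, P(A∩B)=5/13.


P(A)*P(B) = 1/2*10/13 = 5/13
P(A∩B) = 5/13, which equals P(A)P(B), so independent

Yes, A and B are independent


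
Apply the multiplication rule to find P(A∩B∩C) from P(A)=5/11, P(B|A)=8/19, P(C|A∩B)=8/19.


P(A∩B∩C) = P(A) * P(B|A) * P(C|A∩B)
= 5/11 * 8/19 * 8/19
= 40/209 * 8/19 = 320/3971

320/3971


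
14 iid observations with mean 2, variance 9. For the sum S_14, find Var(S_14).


By independence, Var(S_n) = n*Var(X_1) = 14*9 = 126

126


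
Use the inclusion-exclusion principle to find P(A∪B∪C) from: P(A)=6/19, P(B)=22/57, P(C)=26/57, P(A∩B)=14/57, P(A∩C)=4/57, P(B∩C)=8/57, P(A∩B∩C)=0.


P(A∪B∪C) = P(A)+P(B)+P(C) - P(AB)-P(AC)-P(BC) + P(ABC)
= 6/19+22/57+26/57 - 14/57-4/57-8/57 + 0
= 40/57

40/57


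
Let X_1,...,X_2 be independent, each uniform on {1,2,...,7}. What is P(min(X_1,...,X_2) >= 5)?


P(min >= 5) = P(all X_i >= 5) = (P(X_1 >= 5))^2
= (3/7)^2 = 9/49

9/49


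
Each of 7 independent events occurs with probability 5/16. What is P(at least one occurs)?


P(at least one) = 1 - P(none)
P(none) = (1 - 5/16)^7 = (11/16)^7 = 19487171/268435456
P(at least one) = 1 - 19487171/268435456 = 248948285/268435456

248948285/268435456


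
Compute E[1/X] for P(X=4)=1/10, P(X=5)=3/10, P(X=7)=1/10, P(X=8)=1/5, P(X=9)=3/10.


E[1/X] = sum(g(x)*P(x))
= 1/4*1/10 + 1/5*3/10 + 1/7*1/10 + 1/8*1/5 + 1/9*3/10
= 331/2100

331/2100


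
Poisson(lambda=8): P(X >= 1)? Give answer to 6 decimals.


P(X>=1) = 1 - P(X<=0) = 1 - (e^(-8)*8^0/0!)
≈ 1 - 0.0003354626 = 0.9996645374
≈ 0.999665

0.999665


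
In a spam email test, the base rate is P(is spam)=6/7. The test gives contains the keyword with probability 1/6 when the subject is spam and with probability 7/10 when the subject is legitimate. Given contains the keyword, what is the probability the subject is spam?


P(A) = P(A|B)P(B) + P(A|B')P(B') = 1/6*6/7 + 7/10*1/7 = 17/70
P(B|A) = P(A|B)P(B)/P(A) = (1/7)/(17/70) = 10/17

10/17


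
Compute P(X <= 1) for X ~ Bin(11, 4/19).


P(X<=1) = P(X=0) + P(X=1)
= 8649755859375/116490258898219 + 25372617187500/116490258898219
= 34022373046875/116490258898219

34022373046875/116490258898219


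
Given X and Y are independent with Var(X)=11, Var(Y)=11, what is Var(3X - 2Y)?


Independence => Cov(X,Y)=0
Var(3X - 2Y) = 3^2*Var(X) + (-2)^2*Var(Y)
= 9*11 + 4*11 = 143

143


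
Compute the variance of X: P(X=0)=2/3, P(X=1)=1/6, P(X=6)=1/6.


E[X] = 7/6, E[X^2] = 37/6
Var(X) = E[X^2] - (E[X])^2 = 37/6 - (7/6)^2 = 173/36

173/36


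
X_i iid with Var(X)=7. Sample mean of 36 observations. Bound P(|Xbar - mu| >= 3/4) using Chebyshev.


Var(Xbar) = Var(X)/n = 7/36
Chebyshev: P(|Xbar-mu| >= 3/4) <= Var(Xbar)/(3/4)^2 = (7/36)/(9/16) = 28/81

28/81


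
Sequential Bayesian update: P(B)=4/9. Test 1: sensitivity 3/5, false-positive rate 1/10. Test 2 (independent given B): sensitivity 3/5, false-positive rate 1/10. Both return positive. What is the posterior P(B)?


After test 1: P(+) = 3/5*4/9 + 1/10*5/9 = 29/90
P(B|+) = (4/15)/(29/90) = 24/29
After test 2 (use post1 as new prior): P(+) = 3/5*24/29 + 1/10*5/29 = 149/290
P(B|+,+) = (72/145)/(149/290) = 144/149

144/149


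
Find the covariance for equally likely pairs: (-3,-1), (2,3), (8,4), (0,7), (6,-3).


E[X]=13/5, E[Y]=2, E[XY]=23/5
Cov(X,Y) = E[XY] - E[X]E[Y] = 23/5 - 13/5*2 = -3/5

-3/5


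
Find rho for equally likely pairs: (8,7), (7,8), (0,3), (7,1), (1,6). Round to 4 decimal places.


Cov(X,Y) = 2.0000, Var(X) = 11.4400, Var(Y) = 6.8000
rho = Cov/(sqrt(VarX)*sqrt(VarY)) = 0.2268

0.2268


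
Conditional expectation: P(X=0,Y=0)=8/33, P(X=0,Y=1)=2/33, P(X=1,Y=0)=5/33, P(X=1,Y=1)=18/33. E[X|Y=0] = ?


P(Y=0) = 13/33
E[X|Y=0] = (0*8 + 1*5)/13 = 5/13

5/13


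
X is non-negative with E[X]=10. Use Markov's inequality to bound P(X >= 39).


Markov: P(X >= a) <= E[X]/a
P(X >= 39) <= 10/39

10/39


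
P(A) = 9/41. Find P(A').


P(A') = 1 - P(A) = 1 - 9/41 = 32/41

32/41


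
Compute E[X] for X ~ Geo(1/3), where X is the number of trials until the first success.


For geometric (trials until first success), E[X] = 1/p = 1/(1/3) = 3

3


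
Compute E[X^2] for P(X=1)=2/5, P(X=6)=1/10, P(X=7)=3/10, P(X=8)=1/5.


E[X^2] = sum(g(x)*P(x))
= 1*2/5 + 36*1/10 + 49*3/10 + 64*1/5
= 63/2

63/2


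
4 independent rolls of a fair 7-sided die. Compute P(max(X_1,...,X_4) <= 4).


P(max <= 4) = P(all X_i <= 4) = (P(X_1 <= 4))^4
= (4/7)^4 = 256/2401

256/2401


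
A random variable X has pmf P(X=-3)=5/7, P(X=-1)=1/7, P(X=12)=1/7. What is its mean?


E[X] = sum(x * P(x))
= -3*5/7 - 1*1/7 + 12*1/7
= -4/7

-4/7


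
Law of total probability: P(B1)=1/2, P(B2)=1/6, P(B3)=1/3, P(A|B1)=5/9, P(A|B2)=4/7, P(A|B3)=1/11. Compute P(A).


P(A) = P(A|B1)P(B1) + P(A|B2)P(B2) + P(A|B3)P(B3)
= 5/9*1/2 + 4/7*1/6 + 1/11*1/3
= 5/18 + 2/21 + 1/33 = 559/1386

559/1386


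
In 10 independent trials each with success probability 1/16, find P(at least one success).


P(at least one) = 1 - P(none)
P(none) = (1 - 1/16)^10 = (15/16)^10 = 576650390625/1099511627776
P(at least one) = 1 - 576650390625/1099511627776 = 522861237151/1099511627776

522861237151/1099511627776


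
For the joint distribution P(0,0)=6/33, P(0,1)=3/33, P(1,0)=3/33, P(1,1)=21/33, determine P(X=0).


P(X=0) = P(0,0)+P(0,1) = 6/33 + 3/33 = 9/33 = 3/11

3/11


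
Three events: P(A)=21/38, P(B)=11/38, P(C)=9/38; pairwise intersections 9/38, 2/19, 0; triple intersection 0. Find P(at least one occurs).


P(A∪B∪C) = P(A)+P(B)+P(C) - P(AB)-P(AC)-P(BC) + P(ABC)
= 21/38+11/38+9/38 - 9/38-2/19-0 + 0
= 14/19

14/19


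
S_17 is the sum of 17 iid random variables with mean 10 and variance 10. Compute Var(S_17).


By independence, Var(S_n) = n*Var(X_1) = 17*10 = 170

170


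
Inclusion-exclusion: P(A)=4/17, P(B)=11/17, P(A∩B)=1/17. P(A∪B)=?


P(A∪B) = P(A) + P(B) - P(A∩B)
= 4/17 + 11/17 - 1/17 = 14/17

14/17


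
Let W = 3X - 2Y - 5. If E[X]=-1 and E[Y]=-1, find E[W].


E[3X - 2Y - 5] = 3*E[X] - 2*E[Y] - 5
= (3)*(-1) + (-2)*(-1) + (-5)
= -3 + 2 - 5 = -6

-6


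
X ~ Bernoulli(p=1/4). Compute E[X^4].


For Bernoulli: X in {0,1}
E[X^4] = 0^4*(1-1/4) + 1^4*1/4 = 1/4

1/4


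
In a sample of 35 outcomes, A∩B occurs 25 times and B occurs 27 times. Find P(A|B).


P(A|B) = P(A∩B)/P(B) = (25/35)/(27/35) = 25/27

25/27


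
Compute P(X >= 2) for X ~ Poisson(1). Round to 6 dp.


P(X>=2) = 1 - P(X<=1) = 1 - (e^(-1)*1^0/0! + e^(-1)*1^1/1!)
≈ 1 - (0.3678794412 + 0.3678794412)
= 1 - 0.7357588824 = 0.2642411176
≈ 0.264241

0.264241


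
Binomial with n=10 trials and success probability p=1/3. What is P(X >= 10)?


P(X>=10) = P(X=10)
= 1/59049
= 1/59049

1/59049


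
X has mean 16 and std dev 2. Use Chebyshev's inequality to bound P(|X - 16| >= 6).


k = 6/2 = 3
Chebyshev: P(|X-mu| >= k*sigma) <= 1/k^2 = 1/3^2 = 1/9

1/9


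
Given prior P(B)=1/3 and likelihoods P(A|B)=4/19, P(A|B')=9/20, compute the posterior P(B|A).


P(A) = P(A|B)P(B) + P(A|B')P(B') = 4/19*1/3 + 9/20*2/3 = 211/570
P(B|A) = P(A|B)P(B)/P(A) = (4/57)/(211/570) = 40/211

40/211


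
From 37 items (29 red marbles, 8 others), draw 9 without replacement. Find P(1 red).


P(X=1) = C(29,1)*C(8,8) / C(37,9)
= 29*1 / 124403620
= 29/124403620 = 1/4289780

1/4289780


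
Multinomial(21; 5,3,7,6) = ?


21! = 51090942171709440000
Denominator: 5!=120 * 3!=6 * 7!=5040 * 6!=720
Coefficient = 51090942171709440000 / 2612736000 = 19554575040

19554575040


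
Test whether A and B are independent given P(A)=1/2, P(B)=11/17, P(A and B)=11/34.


P(A)*P(B) = 1/2*11/17 = 11/34
P(A∩B) = 11/34, which equals P(A)P(B), so independent

Yes, A and B are independent


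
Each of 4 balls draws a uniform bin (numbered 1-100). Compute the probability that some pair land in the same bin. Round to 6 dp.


P(all different) = prod((100-i)/100 for i=0..3) = 0.941094
P(at least one match) = 1 - 0.941094 = 0.058906

0.058906


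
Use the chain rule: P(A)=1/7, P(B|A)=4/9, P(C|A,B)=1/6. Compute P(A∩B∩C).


P(A∩B∩C) = P(A) * P(B|A) * P(C|A∩B)
= 1/7 * 4/9 * 1/6
= 4/63 * 1/6 = 2/189

2/189


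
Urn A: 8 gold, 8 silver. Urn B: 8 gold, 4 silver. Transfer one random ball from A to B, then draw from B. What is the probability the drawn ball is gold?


P(transfer gold) = 8/16 = 1/2; P(transfer silver) = 1/2
If gold transferred: Urn II has 9 gold of 13, so P(gold|gold moved) = 9/13
If silver transferred: Urn II has 8 gold of 13, so P(gold|silver moved) = 8/13
By total probability: P(gold) = 1/2*9/13 + 1/2*8/13 = 17/26

17/26


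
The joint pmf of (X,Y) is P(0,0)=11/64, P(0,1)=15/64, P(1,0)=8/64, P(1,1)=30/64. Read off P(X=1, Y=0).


Read from table: P(X=1, Y=0) = 8/64 = 1/8

1/8


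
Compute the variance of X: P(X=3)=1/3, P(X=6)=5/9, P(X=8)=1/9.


E[X] = 47/9, E[X^2] = 271/9
Var(X) = E[X^2] - (E[X])^2 = 271/9 - (47/9)^2 = 230/81

230/81


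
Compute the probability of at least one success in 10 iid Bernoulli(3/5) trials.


P(at least one) = 1 - P(none)
P(none) = (1 - 3/5)^10 = (2/5)^10 = 1024/9765625
P(at least one) = 1 - 1024/9765625 = 9764601/9765625

9764601/9765625


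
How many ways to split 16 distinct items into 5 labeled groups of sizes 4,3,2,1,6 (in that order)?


16! = 20922789888000
Denominator: 4!=24 * 3!=6 * 2!=2 * 1!=1 * 6!=720
Coefficient = 20922789888000 / 207360 = 100900800

100900800


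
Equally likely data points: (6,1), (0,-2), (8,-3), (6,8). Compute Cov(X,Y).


E[X]=5, E[Y]=1, E[XY]=15/2
Cov(X,Y) = E[XY] - E[X]E[Y] = 15/2 - 5*1 = 5/2

5/2


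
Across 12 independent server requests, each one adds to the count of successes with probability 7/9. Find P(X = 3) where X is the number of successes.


P(X=3) = C(12,3) * p^3 * (1-p)^9
= 220 * 343/729 * 512/387420489
= 38635520/282429536481

38635520/282429536481


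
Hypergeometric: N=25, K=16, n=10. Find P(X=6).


P(X=6) = C(16,6)*C(9,4) / C(25,10)
= 8008*126 / 3268760
= 1009008/3268760 = 11466/37145

11466/37145


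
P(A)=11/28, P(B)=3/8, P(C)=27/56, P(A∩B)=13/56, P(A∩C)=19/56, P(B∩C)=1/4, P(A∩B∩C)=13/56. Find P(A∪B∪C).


P(A∪B∪C) = P(A)+P(B)+P(C) - P(AB)-P(AC)-P(BC) + P(ABC)
= 11/28+3/8+27/56 - 13/56-19/56-1/4 + 13/56
= 37/56

37/56


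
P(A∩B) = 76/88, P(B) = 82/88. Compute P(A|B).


P(A|B) = P(A∩B)/P(B) = (76/88)/(82/88) = 76/82 = 38/41

38/41


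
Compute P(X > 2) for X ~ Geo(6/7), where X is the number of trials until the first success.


P(X > 2) = P(first 2 trials all fail) = (1-p)^2 = (1/7)^2 = 1/49

1/49


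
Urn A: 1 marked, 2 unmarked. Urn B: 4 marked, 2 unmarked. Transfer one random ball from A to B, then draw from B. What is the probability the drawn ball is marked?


P(transfer marked) = 1/3; P(transfer unmarked) = 2/3
If marked transferred: Urn II has 5 marked of 7, so P(marked|marked moved) = 5/7
If unmarked transferred: Urn II has 4 marked of 7, so P(marked|unmarked moved) = 4/7
By total probability: P(marked) = 1/3*5/7 + 2/3*4/7 = 13/21

13/21


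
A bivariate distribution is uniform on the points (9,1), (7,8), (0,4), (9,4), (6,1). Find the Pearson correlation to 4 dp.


Cov(X,Y) = -0.9200, Var(X) = 10.9600, Var(Y) = 6.6400
rho = Cov/(sqrt(VarX)*sqrt(VarY)) = -0.1078

-0.1078


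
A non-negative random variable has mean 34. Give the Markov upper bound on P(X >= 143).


Markov: P(X >= a) <= E[X]/a
P(X >= 143) <= 34/143

34/143


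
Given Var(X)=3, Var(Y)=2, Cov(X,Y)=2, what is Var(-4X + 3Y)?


Var(-4X + 3Y) = (-4)^2*Var(X) + 3^2*Var(Y) + 2*(-4)*3*Cov(X,Y)
= 16*3 + 9*2 - 24*2
= 48 + 18 - 48 = 18

18


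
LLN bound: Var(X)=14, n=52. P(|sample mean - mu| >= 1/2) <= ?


Var(Xbar) = Var(X)/n = 14/52
Chebyshev: P(|Xbar-mu| >= 1/2) <= Var(Xbar)/(1/2)^2 = (7/26)/(1/4) = 14/13
Bound exceeds 1, so trivial bound: 1

1


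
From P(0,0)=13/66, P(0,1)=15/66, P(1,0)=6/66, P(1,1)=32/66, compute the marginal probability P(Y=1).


P(Y=1) = P(0,1)+P(1,1) = 15/66 + 32/66 = 47/66

47/66


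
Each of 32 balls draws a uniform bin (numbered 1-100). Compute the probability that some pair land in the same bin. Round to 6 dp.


P(all different) = prod((100-i)/100 for i=0..31) = 0.003763
P(at least one match) = 1 - 0.003763 = 0.996237

0.996237


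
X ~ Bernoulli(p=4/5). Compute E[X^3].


For Bernoulli: X in {0,1}
E[X^3] = 0^3*(1-4/5) + 1^3*4/5 = 4/5

4/5


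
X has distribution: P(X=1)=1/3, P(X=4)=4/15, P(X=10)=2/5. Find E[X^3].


E[X^3] = sum(g(x)*P(x))
= 1*1/3 + 64*4/15 + 1000*2/5
= 2087/5

2087/5


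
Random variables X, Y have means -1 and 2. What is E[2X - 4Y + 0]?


E[2X - 4Y + 0] = 2*E[X] - 4*E[Y] + 0
= (2)*(-1) + (-4)*(2) + (0)
= -2 - 8 + 0 = -10

-10


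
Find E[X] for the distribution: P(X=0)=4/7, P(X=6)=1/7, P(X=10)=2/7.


E[X] = sum(x * P(x))
= 0*4/7 + 6*1/7 + 10*2/7
= 26/7

26/7


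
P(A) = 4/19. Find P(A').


P(A') = 1 - P(A) = 1 - 4/19 = 15/19

15/19


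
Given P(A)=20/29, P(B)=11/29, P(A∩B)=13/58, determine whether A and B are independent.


P(A)*P(B) = 20/29*11/29 = 220/841
P(A∩B) = 13/58 != 220/841, so not independent

No, A and B are not independent


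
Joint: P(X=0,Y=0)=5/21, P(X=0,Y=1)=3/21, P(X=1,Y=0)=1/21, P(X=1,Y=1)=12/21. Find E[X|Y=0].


P(Y=0) = 6/21
E[X|Y=0] = (0*5 + 1*1)/6 = 1/6

1/6


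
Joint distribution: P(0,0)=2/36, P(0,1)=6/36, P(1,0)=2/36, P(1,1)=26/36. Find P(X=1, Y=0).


Read from table: P(X=1, Y=0) = 2/36 = 1/18

1/18


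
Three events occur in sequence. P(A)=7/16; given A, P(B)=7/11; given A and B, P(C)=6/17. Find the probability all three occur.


P(A∩B∩C) = P(A) * P(B|A) * P(C|A∩B)
= 7/16 * 7/11 * 6/17
= 49/176 * 6/17 = 147/1496

147/1496


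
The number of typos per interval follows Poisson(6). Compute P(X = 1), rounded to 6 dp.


P(X=1) = e^(-6) * 6^1 / 1!
≈ 0.002478752177 * 6 / 1
≈ 0.014873

0.014873


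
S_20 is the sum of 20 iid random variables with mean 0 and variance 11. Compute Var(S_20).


By independence, Var(S_n) = n*Var(X_1) = 20*11 = 220

220


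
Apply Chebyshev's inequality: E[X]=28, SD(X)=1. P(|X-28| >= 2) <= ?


k = 2/1 = 2
Chebyshev: P(|X-mu| >= k*sigma) <= 1/k^2 = 1/2^2 = 1/4

1/4


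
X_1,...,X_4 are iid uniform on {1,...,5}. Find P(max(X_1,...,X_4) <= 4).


P(max <= 4) = P(all X_i <= 4) = (P(X_1 <= 4))^4
= (4/5)^4 = 256/625

256/625


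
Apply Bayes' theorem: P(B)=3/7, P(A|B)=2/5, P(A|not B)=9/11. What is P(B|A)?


P(A) = P(A|B)P(B) + P(A|B')P(B') = 2/5*3/7 + 9/11*4/7 = 246/385
P(B|A) = P(A|B)P(B)/P(A) = (6/35)/(246/385) = 11/41

11/41


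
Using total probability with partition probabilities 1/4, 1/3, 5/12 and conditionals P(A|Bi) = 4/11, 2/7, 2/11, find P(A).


P(A) = P(A|B1)P(B1) + P(A|B2)P(B2) + P(A|B3)P(B3)
= 4/11*1/4 + 2/7*1/3 + 2/11*5/12
= 1/11 + 2/21 + 5/66 = 11/42

11/42


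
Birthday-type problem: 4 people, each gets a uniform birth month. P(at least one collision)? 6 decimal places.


P(all different) = prod((12-i)/12 for i=0..3) = 0.572917
P(at least one match) = 1 - 0.572917 = 0.427083

0.427083


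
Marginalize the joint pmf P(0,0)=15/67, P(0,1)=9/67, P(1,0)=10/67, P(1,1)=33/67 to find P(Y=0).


P(Y=0) = P(0,0)+P(1,0) = 15/67 + 10/67 = 25/67

25/67


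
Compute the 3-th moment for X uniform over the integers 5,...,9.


E[X^3] = (1/5) * sum(x^3 for x=5..9)
= 1925/5 = 385

385


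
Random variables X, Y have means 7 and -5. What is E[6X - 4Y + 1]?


E[6X - 4Y + 1] = 6*E[X] - 4*E[Y] + 1
= (6)*(7) + (-4)*(-5) + (1)
= 42 + 20 + 1 = 63

63


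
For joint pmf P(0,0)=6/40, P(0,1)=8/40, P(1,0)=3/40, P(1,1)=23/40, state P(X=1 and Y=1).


Read from table: P(X=1, Y=1) = 23/40

23/40


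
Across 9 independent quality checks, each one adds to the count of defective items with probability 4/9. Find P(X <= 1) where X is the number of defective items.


P(X<=1) = P(X=0) + P(X=1)
= 1953125/387420489 + 1562500/43046721
= 16015625/387420489

16015625/387420489


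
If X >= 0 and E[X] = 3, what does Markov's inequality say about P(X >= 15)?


Markov: P(X >= a) <= E[X]/a
P(X >= 15) <= 3/15 = 1/5

1/5


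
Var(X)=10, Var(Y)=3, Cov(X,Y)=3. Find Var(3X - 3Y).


Var(3X - 3Y) = 3^2*Var(X) + (-3)^2*Var(Y) + 2*3*(-3)*Cov(X,Y)
= 9*10 + 9*3 - 18*3
= 90 + 27 - 54 = 63

63


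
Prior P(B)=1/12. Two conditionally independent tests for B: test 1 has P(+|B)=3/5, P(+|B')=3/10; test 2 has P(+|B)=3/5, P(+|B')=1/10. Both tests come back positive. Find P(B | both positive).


After test 1: P(+) = 3/5*1/12 + 3/10*11/12 = 13/40
P(B|+) = (1/20)/(13/40) = 2/13
After test 2 (use post1 as new prior): P(+) = 3/5*2/13 + 1/10*11/13 = 23/130
P(B|+,+) = (6/65)/(23/130) = 12/23

12/23


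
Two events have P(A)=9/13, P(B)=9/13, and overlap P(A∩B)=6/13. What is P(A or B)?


P(A∪B) = P(A) + P(B) - P(A∩B)
= 9/13 + 9/13 - 6/13 = 12/13

12/13


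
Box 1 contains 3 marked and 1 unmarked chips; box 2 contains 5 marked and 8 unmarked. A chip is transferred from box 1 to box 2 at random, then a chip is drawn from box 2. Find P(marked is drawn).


P(transfer marked) = 3/4; P(transfer unmarked) = 1/4
If marked transferred: Urn II has 6 marked of 14, so P(marked|marked moved) = 3/7
If unmarked transferred: Urn II has 5 marked of 14, so P(marked|unmarked moved) = 5/14
By total probability: P(marked) = 3/4*3/7 + 1/4*5/14 = 23/56

23/56


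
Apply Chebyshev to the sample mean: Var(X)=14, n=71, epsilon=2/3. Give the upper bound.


Var(Xbar) = Var(X)/n = 14/71
Chebyshev: P(|Xbar-mu| >= 2/3) <= Var(Xbar)/(2/3)^2 = (14/71)/(4/9) = 63/142

63/142


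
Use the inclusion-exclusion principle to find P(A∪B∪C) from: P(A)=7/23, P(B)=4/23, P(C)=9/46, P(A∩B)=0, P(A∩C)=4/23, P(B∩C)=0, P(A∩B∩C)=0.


P(A∪B∪C) = P(A)+P(B)+P(C) - P(AB)-P(AC)-P(BC) + P(ABC)
= 7/23+4/23+9/46 - 0-4/23-0 + 0
= 1/2

1/2


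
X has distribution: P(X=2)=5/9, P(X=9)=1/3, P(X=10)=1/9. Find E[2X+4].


E[2X+4] = sum(g(x)*P(x))
= 8*5/9 + 22*1/3 + 24*1/9
= 130/9

130/9


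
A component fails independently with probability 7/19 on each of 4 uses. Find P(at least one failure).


P(at least one) = 1 - P(none)
P(none) = (1 - 7/19)^4 = (12/19)^4 = 20736/130321
P(at least one) = 1 - 20736/130321 = 109585/130321

109585/130321


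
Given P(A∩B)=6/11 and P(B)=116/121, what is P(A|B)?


P(A|B) = P(A∩B)/P(B) = (66/121)/(116/121) = 66/116 = 33/58

33/58


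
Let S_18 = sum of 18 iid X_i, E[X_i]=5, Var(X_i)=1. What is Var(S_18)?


By independence, Var(S_n) = n*Var(X_1) = 18*1 = 18

18


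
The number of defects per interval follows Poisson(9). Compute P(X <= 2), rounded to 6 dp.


P(X<=2) = e^(-9)*9^0/0! + e^(-9)*9^1/1! + e^(-9)*9^2/2!
≈ 0.0001234098 + 0.0011106882 + 0.0049980971
= 0.0062321951
≈ 0.006232

0.006232


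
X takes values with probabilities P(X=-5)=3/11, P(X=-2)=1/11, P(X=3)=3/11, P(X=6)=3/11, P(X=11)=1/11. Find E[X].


E[X] = sum(x * P(x))
= -5*3/11 - 2*1/11 + 3*3/11 + 6*3/11 + 11*1/11
= 21/11

21/11


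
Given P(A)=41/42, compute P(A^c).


P(A') = 1 - P(A) = 1 - 41/42 = 1/42

1/42


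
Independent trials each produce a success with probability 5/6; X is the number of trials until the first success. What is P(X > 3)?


P(X > 3) = P(first 3 trials all fail) = (1-p)^3 = (1/6)^3 = 1/216

1/216


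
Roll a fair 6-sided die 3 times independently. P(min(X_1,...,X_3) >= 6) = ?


P(min >= 6) = P(all X_i >= 6) = (P(X_1 >= 6))^3
= (1/6)^3 = 1/216

1/216


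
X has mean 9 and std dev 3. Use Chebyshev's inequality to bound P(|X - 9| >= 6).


k = 6/3 = 2
Chebyshev: P(|X-mu| >= k*sigma) <= 1/k^2 = 1/2^2 = 1/4

1/4


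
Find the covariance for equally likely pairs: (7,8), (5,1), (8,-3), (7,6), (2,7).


E[X]=29/5, E[Y]=19/5, E[XY]=93/5
Cov(X,Y) = E[XY] - E[X]E[Y] = 93/5 - 29/5*19/5 = -86/25

-86/25


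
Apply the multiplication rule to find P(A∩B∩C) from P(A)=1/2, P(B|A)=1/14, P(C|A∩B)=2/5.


P(A∩B∩C) = P(A) * P(B|A) * P(C|A∩B)
= 1/2 * 1/14 * 2/5
= 1/28 * 2/5 = 1/70

1/70


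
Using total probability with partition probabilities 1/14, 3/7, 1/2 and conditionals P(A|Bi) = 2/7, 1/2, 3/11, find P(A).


P(A) = P(A|B1)P(B1) + P(A|B2)P(B2) + P(A|B3)P(B3)
= 2/7*1/14 + 1/2*3/7 + 3/11*1/2
= 1/49 + 3/14 + 3/22 = 200/539

200/539


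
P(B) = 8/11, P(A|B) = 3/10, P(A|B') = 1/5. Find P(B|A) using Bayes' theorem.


P(A) = P(A|B)P(B) + P(A|B')P(B') = 3/10*8/11 + 1/5*3/11 = 3/11
P(B|A) = P(A|B)P(B)/P(A) = (12/55)/(3/11) = 4/5

4/5


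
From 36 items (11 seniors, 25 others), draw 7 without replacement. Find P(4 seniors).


P(X=4) = C(11,4)*C(25,3) / C(36,7)
= 330*2300 / 8347680
= 759000/8347680 = 575/6324

575/6324


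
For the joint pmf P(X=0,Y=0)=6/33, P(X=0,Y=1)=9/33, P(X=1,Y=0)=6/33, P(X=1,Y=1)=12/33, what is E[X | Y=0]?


P(Y=0) = 12/33
E[X|Y=0] = (0*6 + 1*6)/12 = 6/12 = 1/2

1/2


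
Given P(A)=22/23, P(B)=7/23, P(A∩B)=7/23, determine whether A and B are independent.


P(A)*P(B) = 22/23*7/23 = 154/529
P(A∩B) = 7/23 != 154/529, so not independent

No, A and B are not independent


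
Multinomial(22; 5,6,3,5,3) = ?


22! = 1124000727777607680000
Denominator: 5!=120 * 6!=720 * 3!=6 * 5!=120 * 3!=6
Coefficient = 1124000727777607680000 / 373248000 = 3011404556160

3011404556160


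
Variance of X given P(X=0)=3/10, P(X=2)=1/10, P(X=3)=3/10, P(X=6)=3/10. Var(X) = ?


E[X] = 29/10, E[X^2] = 139/10
Var(X) = E[X^2] - (E[X])^2 = 139/10 - (29/10)^2 = 549/100

549/100


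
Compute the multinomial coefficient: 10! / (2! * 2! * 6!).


10! = 3628800
Denominator: 2!=2 * 2!=2 * 6!=720
Coefficient = 3628800 / 2880 = 1260

1260


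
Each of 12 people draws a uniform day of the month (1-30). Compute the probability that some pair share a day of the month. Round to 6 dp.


P(all different) = prod((30-i)/30 for i=0..11) = 0.077959
P(at least one match) = 1 - 0.077959 = 0.922041

0.922041


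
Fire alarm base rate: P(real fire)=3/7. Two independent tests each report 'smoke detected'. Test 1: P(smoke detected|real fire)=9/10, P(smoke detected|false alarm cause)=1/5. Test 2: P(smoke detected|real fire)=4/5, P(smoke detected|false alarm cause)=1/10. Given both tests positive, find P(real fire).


After test 1: P(+) = 9/10*3/7 + 1/5*4/7 = 1/2
P(B|+) = (27/70)/(1/2) = 27/35
After test 2 (use post1 as new prior): P(+) = 4/5*27/35 + 1/10*8/35 = 16/25
P(B|+,+) = (108/175)/(16/25) = 27/28

27/28


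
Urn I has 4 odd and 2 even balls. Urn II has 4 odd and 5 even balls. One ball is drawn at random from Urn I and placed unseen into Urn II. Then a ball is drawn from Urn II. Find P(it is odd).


P(transfer odd) = 4/6 = 2/3; P(transfer even) = 1/3
If odd transferred: Urn II has 5 odd of 10, so P(odd|odd moved) = 1/2
If even transferred: Urn II has 4 odd of 10, so P(odd|even moved) = 2/5
By total probability: P(odd) = 2/3*1/2 + 1/3*2/5 = 7/15

7/15


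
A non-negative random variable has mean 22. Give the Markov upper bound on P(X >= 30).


Markov: P(X >= a) <= E[X]/a
P(X >= 30) <= 22/30 = 11/15

11/15


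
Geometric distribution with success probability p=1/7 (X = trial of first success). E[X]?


For geometric (trials until first success), E[X] = 1/p = 1/(1/7) = 7

7


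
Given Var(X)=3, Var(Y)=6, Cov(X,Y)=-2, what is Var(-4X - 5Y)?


Var(-4X - 5Y) = (-4)^2*Var(X) + (-5)^2*Var(Y) + 2*(-4)*(-5)*Cov(X,Y)
= 16*3 + 25*6 + 40*(-2)
= 48 + 150 - 80 = 118

118


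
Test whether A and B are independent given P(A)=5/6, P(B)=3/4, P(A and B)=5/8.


P(A)*P(B) = 5/6*3/4 = 5/8
P(A∩B) = 5/8, which equals P(A)P(B), so independent

Yes, A and B are independent


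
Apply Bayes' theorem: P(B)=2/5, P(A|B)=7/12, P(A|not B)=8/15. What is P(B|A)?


P(A) = P(A|B)P(B) + P(A|B')P(B') = 7/12*2/5 + 8/15*3/5 = 83/150
P(B|A) = P(A|B)P(B)/P(A) = (7/30)/(83/150) = 35/83

35/83


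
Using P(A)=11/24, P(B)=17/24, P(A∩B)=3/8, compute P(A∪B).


P(A∪B) = P(A) + P(B) - P(A∩B)
= 11/24 + 17/24 - 3/8 = 19/24

19/24


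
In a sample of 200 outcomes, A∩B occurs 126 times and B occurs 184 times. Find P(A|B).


P(A|B) = P(A∩B)/P(B) = (126/200)/(184/200) = 126/184 = 63/92

63/92


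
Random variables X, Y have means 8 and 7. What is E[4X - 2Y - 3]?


E[4X - 2Y - 3] = 4*E[X] - 2*E[Y] - 3
= (4)*(8) + (-2)*(7) + (-3)
= 32 - 14 - 3 = 15

15


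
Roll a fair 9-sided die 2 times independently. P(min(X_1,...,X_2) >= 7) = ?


P(min >= 7) = P(all X_i >= 7) = (P(X_1 >= 7))^2
= (3/9)^2 = (1/3)^2 = 1/9

1/9


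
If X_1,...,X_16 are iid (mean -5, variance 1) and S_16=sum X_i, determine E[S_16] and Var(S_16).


E[S_n] = n*mu = 16*-5 = -80
Var(S_n) = n*sigma^2 = 16*1 = 16

E[S_16]=-80, Var(S_16)=16


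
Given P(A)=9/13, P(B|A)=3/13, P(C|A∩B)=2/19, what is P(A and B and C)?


P(A∩B∩C) = P(A) * P(B|A) * P(C|A∩B)
= 9/13 * 3/13 * 2/19
= 27/169 * 2/19 = 54/3211

54/3211


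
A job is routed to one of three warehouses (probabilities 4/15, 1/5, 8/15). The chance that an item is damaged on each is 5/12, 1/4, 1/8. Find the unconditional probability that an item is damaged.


P(A) = P(A|B1)P(B1) + P(A|B2)P(B2) + P(A|B3)P(B3)
= 5/12*4/15 + 1/4*1/5 + 1/8*8/15
= 1/9 + 1/20 + 1/15 = 41/180

41/180


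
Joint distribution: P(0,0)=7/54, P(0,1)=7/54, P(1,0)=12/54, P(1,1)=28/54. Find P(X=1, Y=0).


Read from table: P(X=1, Y=0) = 12/54 = 2/9

2/9


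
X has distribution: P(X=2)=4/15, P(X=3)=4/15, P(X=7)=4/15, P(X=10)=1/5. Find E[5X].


E[5X] = sum(g(x)*P(x))
= 10*4/15 + 15*4/15 + 35*4/15 + 50*1/5
= 26

26


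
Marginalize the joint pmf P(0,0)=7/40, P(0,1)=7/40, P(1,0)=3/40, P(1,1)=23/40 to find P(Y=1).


P(Y=1) = P(0,1)+P(1,1) = 7/40 + 23/40 = 30/40 = 3/4

3/4


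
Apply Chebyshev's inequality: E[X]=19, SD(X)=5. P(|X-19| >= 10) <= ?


k = 10/5 = 2
Chebyshev: P(|X-mu| >= k*sigma) <= 1/k^2 = 1/2^2 = 1/4

1/4


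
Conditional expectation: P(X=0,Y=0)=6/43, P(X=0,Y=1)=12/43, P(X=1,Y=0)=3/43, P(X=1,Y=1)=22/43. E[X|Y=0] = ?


P(Y=0) = 9/43
E[X|Y=0] = (0*6 + 1*3)/9 = 3/9 = 1/3

1/3


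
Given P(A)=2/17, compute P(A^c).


P(A') = 1 - P(A) = 1 - 2/17 = 15/17

15/17


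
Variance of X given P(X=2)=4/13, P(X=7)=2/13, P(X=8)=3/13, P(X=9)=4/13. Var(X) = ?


E[X] = 82/13, E[X^2] = 630/13
Var(X) = E[X^2] - (E[X])^2 = 630/13 - (82/13)^2 = 1466/169

1466/169


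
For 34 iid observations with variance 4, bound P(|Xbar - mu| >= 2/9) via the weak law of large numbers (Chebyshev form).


Var(Xbar) = Var(X)/n = 4/34
Chebyshev: P(|Xbar-mu| >= 2/9) <= Var(Xbar)/(2/9)^2 = (2/17)/(4/81) = 81/34
Bound exceeds 1, so trivial bound: 1

1


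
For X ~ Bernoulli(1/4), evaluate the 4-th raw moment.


For Bernoulli: X in {0,1}
E[X^4] = 0^4*(1-1/4) + 1^4*1/4 = 1/4

1/4


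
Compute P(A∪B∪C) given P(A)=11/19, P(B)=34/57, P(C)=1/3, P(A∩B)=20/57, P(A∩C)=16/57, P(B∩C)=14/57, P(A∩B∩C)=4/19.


P(A∪B∪C) = P(A)+P(B)+P(C) - P(AB)-P(AC)-P(BC) + P(ABC)
= 11/19+34/57+1/3 - 20/57-16/57-14/57 + 4/19
= 16/19

16/19


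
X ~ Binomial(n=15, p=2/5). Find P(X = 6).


P(X=6) = C(15,6) * p^6 * (1-p)^9
= 5005 * 64/15625 * 19683/1953125
= 1260971712/6103515625

1260971712/6103515625


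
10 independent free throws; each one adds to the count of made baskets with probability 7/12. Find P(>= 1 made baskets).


P(at least one) = 1 - P(none)
P(none) = (1 - 7/12)^10 = (5/12)^10 = 9765625/61917364224
P(at least one) = 1 - 9765625/61917364224 = 61907598599/61917364224

61907598599/61917364224


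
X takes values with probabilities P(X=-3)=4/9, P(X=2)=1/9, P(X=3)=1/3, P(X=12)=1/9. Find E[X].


E[X] = sum(x * P(x))
= -3*4/9 + 2*1/9 + 3*1/3 + 12*1/9
= 11/9

11/9


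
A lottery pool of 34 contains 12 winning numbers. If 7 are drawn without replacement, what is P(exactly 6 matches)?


P(X=6) = C(12,6)*C(22,1) / C(34,7)
= 924*22 / 5379616
= 20328/5379616 = 231/61132

231/61132


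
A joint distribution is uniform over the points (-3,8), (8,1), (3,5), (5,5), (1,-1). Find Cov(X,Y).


E[X]=14/5, E[Y]=18/5, E[XY]=23/5
Cov(X,Y) = E[XY] - E[X]E[Y] = 23/5 - 14/5*18/5 = -137/25

-137/25


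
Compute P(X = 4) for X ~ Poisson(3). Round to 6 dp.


P(X=4) = e^(-3) * 3^4 / 4!
≈ 0.04978706837 * 81 / 24
≈ 0.168031

0.168031


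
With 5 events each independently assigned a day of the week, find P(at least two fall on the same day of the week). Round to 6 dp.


P(all different) = prod((7-i)/7 for i=0..4) = 0.149938
P(at least one match) = 1 - 0.149938 = 0.850062

0.850062


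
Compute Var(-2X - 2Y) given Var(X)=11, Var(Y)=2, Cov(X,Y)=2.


Var(-2X - 2Y) = (-2)^2*Var(X) + (-2)^2*Var(Y) + 2*(-2)*(-2)*Cov(X,Y)
= 4*11 + 4*2 + 8*2
= 44 + 8 + 16 = 68

68


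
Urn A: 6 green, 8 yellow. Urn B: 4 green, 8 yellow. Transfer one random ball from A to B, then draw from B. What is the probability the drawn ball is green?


P(transfer green) = 6/14 = 3/7; P(transfer yellow) = 4/7
If green transferred: Urn II has 5 green of 13, so P(green|green moved) = 5/13
If yellow transferred: Urn II has 4 green of 13, so P(green|yellow moved) = 4/13
By total probability: P(green) = 3/7*5/13 + 4/7*4/13 = 31/91

31/91


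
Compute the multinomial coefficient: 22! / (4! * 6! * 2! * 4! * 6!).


22! = 1124000727777607680000
Denominator: 4!=24 * 6!=720 * 2!=2 * 4!=24 * 6!=720
Coefficient = 1124000727777607680000 / 597196800 = 1882127847600

1882127847600


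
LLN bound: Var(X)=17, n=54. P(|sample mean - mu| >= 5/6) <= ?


Var(Xbar) = Var(X)/n = 17/54
Chebyshev: P(|Xbar-mu| >= 5/6) <= Var(Xbar)/(5/6)^2 = (17/54)/(25/36) = 34/75

34/75


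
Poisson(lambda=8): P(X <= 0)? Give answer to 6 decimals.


P(X<=0) = e^(-8)*8^0/0!
≈ 0.0003354626
≈ 0.000335

0.000335
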